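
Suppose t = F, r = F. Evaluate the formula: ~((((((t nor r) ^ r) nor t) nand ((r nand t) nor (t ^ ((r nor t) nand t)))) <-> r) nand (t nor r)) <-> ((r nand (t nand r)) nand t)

F

Substituting t=F, r=F:
t nor r = F nor F = T
(t nor r) ^ r = T ^ F = T
((t nor r) ^ r) nor t = T nor F = F
r nand t = F nand F = T
r nor t = F nor F = T
(r nor t) nand t = T nand F = T
t ^ ((r nor t) nand t) = F ^ T = T
(r nand t) nor (t ^ ((r nor t) nand t)) = T nor T = F
(((t nor r) ^ r) nor t) nand ((r nand t) nor (t ^ ((r nor t) nand t))) = F nand F = T
((((t nor r) ^ r) nor t) nand ((r nand t) nor (t ^ ((r nor t) nand t)))) <-> r = T <-> F = F
t nor r = F nor F = T
(((((t nor r) ^ r) nor t) nand ((r nand t) nor (t ^ ((r nor t) nand t)))) <-> r) nand (t nor r) = F nand T = T
~((((((t nor r) ^ r) nor t) nand ((r nand t) nor (t ^ ((r nor t) nand t)))) <-> r) nand (t nor r)) = ~T = F
t nand r = F nand F = T
r nand (t nand r) = F nand T = T
(r nand (t nand r)) nand t = T nand F = T
~((((((t nor r) ^ r) nor t) nand ((r nand t) nor (t ^ ((r nor t) nand t)))) <-> r) nand (t nor r)) <-> ((r nand (t nand r)) nand t) = F <-> T = F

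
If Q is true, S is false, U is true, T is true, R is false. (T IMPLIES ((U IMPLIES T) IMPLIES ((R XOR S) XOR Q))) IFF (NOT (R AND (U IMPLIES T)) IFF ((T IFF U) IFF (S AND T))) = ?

False

Substituting Q=True, S=False, U=True, T=True, R=False:
U IMPLIES T = True IMPLIES True = True
R XOR S = False XOR False = False
(R XOR S) XOR Q = False XOR True = True
(U IMPLIES T) IMPLIES ((R XOR S) XOR Q) = True IMPLIES True = True
T IMPLIES ((U IMPLIES T) IMPLIES ((R XOR S) XOR Q)) = True IMPLIES True = True
U IMPLIES T = True IMPLIES True = True
R AND (U IMPLIES T) = False AND True = False
NOT (R AND (U IMPLIES T)) = NOT False = True
T IFF U = True IFF True = True
S AND T = False AND True = False
(T IFF U) IFF (S AND T) = True IFF False = False
NOT (R AND (U IMPLIES T)) IFF ((T IFF U) IFF (S AND T)) = True IFF False = False
(T IMPLIES ((U IMPLIES T) IMPLIES ((R XOR S) XOR Q))) IFF (NOT (R AND (U IMPLIES T)) IFF ((T IFF U) IFF (S AND T))) = True IFF False = False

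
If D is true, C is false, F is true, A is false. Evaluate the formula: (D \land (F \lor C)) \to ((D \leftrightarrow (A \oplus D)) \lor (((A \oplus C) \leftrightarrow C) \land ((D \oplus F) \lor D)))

F \lor C = \text{True} \lor \text{False} = \text{True}
D \land (F \lor C) = \text{True} \land \text{True} = \text{True}
A \oplus D = \text{False} \oplus \text{True} = \text{True}
D \leftrightarrow (A \oplus D) = \text{True} \leftrightarrow \text{True} = \text{True}
A \oplus C = \text{False} \oplus \text{False} = \text{False}
(A \oplus C) \leftrightarrow C = \text{False} \leftrightarrow \text{False} = \text{True}
D \oplus F = \text{True} \oplus \text{True} = \text{False}
(D \oplus F) \lor D = \text{False} \lor \text{True} = \text{True}
((A \oplus C) \leftrightarrow C) \land ((D \oplus F) \lor D) = \text{True} \land \text{True} = \text{True}
(D \leftrightarrow (A \oplus D)) \lor (((A \oplus C) \leftrightarrow C) \land ((D \oplus F) \lor D)) = \text{True} \lor \text{True} = \text{True}
(D \land (F \lor C)) \to ((D \leftrightarrow (A \oplus D)) \lor (((A \oplus C) \leftrightarrow C) \land ((D \oplus F) \lor D))) = \text{True} \to \text{True} = \text{True}

\text{True}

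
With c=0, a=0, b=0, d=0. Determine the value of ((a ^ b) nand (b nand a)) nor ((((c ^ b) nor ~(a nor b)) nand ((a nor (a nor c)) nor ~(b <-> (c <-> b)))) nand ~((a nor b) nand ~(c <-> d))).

0

a ^ b = 0 ^ 0 = 0
b nand a = 0 nand 0 = 1
(a ^ b) nand (b nand a) = 0 nand 1 = 1
c ^ b = 0 ^ 0 = 0
a nor b = 0 nor 0 = 1
~(a nor b) = ~1 = 0
(c ^ b) nor ~(a nor b) = 0 nor 0 = 1
a nor c = 0 nor 0 = 1
a nor (a nor c) = 0 nor 1 = 0
c <-> b = 0 <-> 0 = 1
b <-> (c <-> b) = 0 <-> 1 = 0
~(b <-> (c <-> b)) = ~0 = 1
(a nor (a nor c)) nor ~(b <-> (c <-> b)) = 0 nor 1 = 0
((c ^ b) nor ~(a nor b)) nand ((a nor (a nor c)) nor ~(b <-> (c <-> b))) = 1 nand 0 = 1
a nor b = 0 nor 0 = 1
c <-> d = 0 <-> 0 = 1
~(c <-> d) = ~1 = 0
(a nor b) nand ~(c <-> d) = 1 nand 0 = 1
~((a nor b) nand ~(c <-> d)) = ~1 = 0
(((c ^ b) nor ~(a nor b)) nand ((a nor (a nor c)) nor ~(b <-> (c <-> b)))) nand ~((a nor b) nand ~(c <-> d)) = 1 nand 0 = 1
((a ^ b) nand (b nand a)) nor ((((c ^ b) nor ~(a nor b)) nand ((a nor (a nor c)) nor ~(b <-> (c <-> b)))) nand ~((a nor b) nand ~(c <-> d))) = 1 nor 1 = 0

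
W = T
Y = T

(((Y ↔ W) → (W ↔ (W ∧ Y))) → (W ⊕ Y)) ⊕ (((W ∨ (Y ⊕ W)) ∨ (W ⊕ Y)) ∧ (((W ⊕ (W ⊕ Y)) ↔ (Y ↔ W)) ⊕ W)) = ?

Y ↔ W = T ↔ T = T
W ∧ Y = T ∧ T = T
W ↔ (W ∧ Y) = T ↔ T = T
(Y ↔ W) → (W ↔ (W ∧ Y)) = T → T = T
W ⊕ Y = T ⊕ T = F
((Y ↔ W) → (W ↔ (W ∧ Y))) → (W ⊕ Y) = T → F = F
Y ⊕ W = T ⊕ T = F
W ∨ (Y ⊕ W) = T ∨ F = T
W ⊕ Y = T ⊕ T = F
(W ∨ (Y ⊕ W)) ∨ (W ⊕ Y) = T ∨ F = T
W ⊕ Y = T ⊕ T = F
W ⊕ (W ⊕ Y) = T ⊕ F = T
Y ↔ W = T ↔ T = T
(W ⊕ (W ⊕ Y)) ↔ (Y ↔ W) = T ↔ T = T
((W ⊕ (W ⊕ Y)) ↔ (Y ↔ W)) ⊕ W = T ⊕ T = F
((W ∨ (Y ⊕ W)) ∨ (W ⊕ Y)) ∧ (((W ⊕ (W ⊕ Y)) ↔ (Y ↔ W)) ⊕ W) = T ∧ F = F
(((Y ↔ W) → (W ↔ (W ∧ Y))) → (W ⊕ Y)) ⊕ (((W ∨ (Y ⊕ W)) ∨ (W ⊕ Y)) ∧ (((W ⊕ (W ⊕ Y)) ↔ (Y ↔ W)) ⊕ W)) = F ⊕ F = F

F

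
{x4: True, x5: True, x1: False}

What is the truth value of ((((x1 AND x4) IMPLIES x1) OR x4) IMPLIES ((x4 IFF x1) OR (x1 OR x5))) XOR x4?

Substituting x4=True, x5=True, x1=False:
x1 AND x4 = False AND True = False
(x1 AND x4) IMPLIES x1 = False IMPLIES False = True
((x1 AND x4) IMPLIES x1) OR x4 = True OR True = True
x4 IFF x1 = True IFF False = False
x1 OR x5 = False OR True = True
(x4 IFF x1) OR (x1 OR x5) = False OR True = True
(((x1 AND x4) IMPLIES x1) OR x4) IMPLIES ((x4 IFF x1) OR (x1 OR x5)) = True IMPLIES True = True
((((x1 AND x4) IMPLIES x1) OR x4) IMPLIES ((x4 IFF x1) OR (x1 OR x5))) XOR x4 = True XOR True = False

False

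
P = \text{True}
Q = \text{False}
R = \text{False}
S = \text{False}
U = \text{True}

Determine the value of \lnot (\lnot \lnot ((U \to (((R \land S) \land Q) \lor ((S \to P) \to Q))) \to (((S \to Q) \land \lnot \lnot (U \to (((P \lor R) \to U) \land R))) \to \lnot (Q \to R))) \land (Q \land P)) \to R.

Substituting P=\text{True}, Q=\text{False}, R=\text{False}, S=\text{False}, U=\text{True}:
R \land S = \text{False} \land \text{False} = \text{False}
(R \land S) \land Q = \text{False} \land \text{False} = \text{False}
S \to P = \text{False} \to \text{True} = \text{True}
(S \to P) \to Q = \text{True} \to \text{False} = \text{False}
((R \land S) \land Q) \lor ((S \to P) \to Q) = \text{False} \lor \text{False} = \text{False}
U \to (((R \land S) \land Q) \lor ((S \to P) \to Q)) = \text{True} \to \text{False} = \text{False}
S \to Q = \text{False} \to \text{False} = \text{True}
P \lor R = \text{True} \lor \text{False} = \text{True}
(P \lor R) \to U = \text{True} \to \text{True} = \text{True}
((P \lor R) \to U) \land R = \text{True} \land \text{False} = \text{False}
U \to (((P \lor R) \to U) \land R) = \text{True} \to \text{False} = \text{False}
\lnot (U \to (((P \lor R) \to U) \land R)) = \lnot \text{False} = \text{True}
\lnot \lnot (U \to (((P \lor R) \to U) \land R)) = \lnot \text{True} = \text{False}
(S \to Q) \land \lnot \lnot (U \to (((P \lor R) \to U) \land R)) = \text{True} \land \text{False} = \text{False}
Q \to R = \text{False} \to \text{False} = \text{True}
\lnot (Q \to R) = \lnot \text{True} = \text{False}
((S \to Q) \land \lnot \lnot (U \to (((P \lor R) \to U) \land R))) \to \lnot (Q \to R) = \text{False} \to \text{False} = \text{True}
(U \to (((R \land S) \land Q) \lor ((S \to P) \to Q))) \to (((S \to Q) \land \lnot \lnot (U \to (((P \lor R) \to U) \land R))) \to \lnot (Q \to R)) = \text{False} \to \text{True} = \text{True}
\lnot ((U \to (((R \land S) \land Q) \lor ((S \to P) \to Q))) \to (((S \to Q) \land \lnot \lnot (U \to (((P \lor R) \to U) \land R))) \to \lnot (Q \to R))) = \lnot \text{True} = \text{False}
\lnot \lnot ((U \to (((R \land S) \land Q) \lor ((S \to P) \to Q))) \to (((S \to Q) \land \lnot \lnot (U \to (((P \lor R) \to U) \land R))) \to \lnot (Q \to R))) = \lnot \text{False} = \text{True}
Q \land P = \text{False} \land \text{True} = \text{False}
\lnot \lnot ((U \to (((R \land S) \land Q) \lor ((S \to P) \to Q))) \to (((S \to Q) \land \lnot \lnot (U \to (((P \lor R) \to U) \land R))) \to \lnot (Q \to R))) \land (Q \land P) = \text{True} \land \text{False} = \text{False}
\lnot (\lnot \lnot ((U \to (((R \land S) \land Q) \lor ((S \to P) \to Q))) \to (((S \to Q) \land \lnot \lnot (U \to (((P \lor R) \to U) \land R))) \to \lnot (Q \to R))) \land (Q \land P)) = \lnot \text{False} = \text{True}
\lnot (\lnot \lnot ((U \to (((R \land S) \land Q) \lor ((S \to P) \to Q))) \to (((S \to Q) \land \lnot \lnot (U \to (((P \lor R) \to U) \land R))) \to \lnot (Q \to R))) \land (Q \land P)) \to R = \text{True} \to \text{False} = \text{False}

\text{False}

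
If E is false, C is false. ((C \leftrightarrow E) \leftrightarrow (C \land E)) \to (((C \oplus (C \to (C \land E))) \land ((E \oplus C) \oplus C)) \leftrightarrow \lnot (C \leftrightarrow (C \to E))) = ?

C \leftrightarrow E = F \leftrightarrow F = T
C \land E = F \land F = F
(C \leftrightarrow E) \leftrightarrow (C \land E) = T \leftrightarrow F = F
C \land E = F \land F = F
C \to (C \land E) = F \to F = T
C \oplus (C \to (C \land E)) = F \oplus T = T
E \oplus C = F \oplus F = F
(E \oplus C) \oplus C = F \oplus F = F
(C \oplus (C \to (C \land E))) \land ((E \oplus C) \oplus C) = T \land F = F
C \to E = F \to F = T
C \leftrightarrow (C \to E) = F \leftrightarrow T = F
\lnot (C \leftrightarrow (C \to E)) = \lnot F = T
((C \oplus (C \to (C \land E))) \land ((E \oplus C) \oplus C)) \leftrightarrow \lnot (C \leftrightarrow (C \to E)) = F \leftrightarrow T = F
((C \leftrightarrow E) \leftrightarrow (C \land E)) \to (((C \oplus (C \to (C \land E))) \land ((E \oplus C) \oplus C)) \leftrightarrow \lnot (C \leftrightarrow (C \to E))) = F \to F = T

T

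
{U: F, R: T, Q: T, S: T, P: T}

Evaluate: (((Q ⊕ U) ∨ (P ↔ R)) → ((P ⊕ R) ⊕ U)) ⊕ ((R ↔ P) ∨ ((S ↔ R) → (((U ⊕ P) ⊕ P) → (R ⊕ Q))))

Q ⊕ U = T ⊕ F = T
P ↔ R = T ↔ T = T
(Q ⊕ U) ∨ (P ↔ R) = T ∨ T = T
P ⊕ R = T ⊕ T = F
(P ⊕ R) ⊕ U = F ⊕ F = F
((Q ⊕ U) ∨ (P ↔ R)) → ((P ⊕ R) ⊕ U) = T → F = F
R ↔ P = T ↔ T = T
S ↔ R = T ↔ T = T
U ⊕ P = F ⊕ T = T
(U ⊕ P) ⊕ P = T ⊕ T = F
R ⊕ Q = T ⊕ T = F
((U ⊕ P) ⊕ P) → (R ⊕ Q) = F → F = T
(S ↔ R) → (((U ⊕ P) ⊕ P) → (R ⊕ Q)) = T → T = T
(R ↔ P) ∨ ((S ↔ R) → (((U ⊕ P) ⊕ P) → (R ⊕ Q))) = T ∨ T = T
(((Q ⊕ U) ∨ (P ↔ R)) → ((P ⊕ R) ⊕ U)) ⊕ ((R ↔ P) ∨ ((S ↔ R) → (((U ⊕ P) ⊕ P) → (R ⊕ Q)))) = F ⊕ T = T

T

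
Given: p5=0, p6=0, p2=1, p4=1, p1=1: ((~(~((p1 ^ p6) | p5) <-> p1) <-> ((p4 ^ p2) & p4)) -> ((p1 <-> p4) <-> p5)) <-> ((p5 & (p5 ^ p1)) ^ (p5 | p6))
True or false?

0

Substituting p5=0, p6=0, p2=1, p4=1, p1=1:
p1 ^ p6 = 1 ^ 0 = 1
(p1 ^ p6) | p5 = 1 | 0 = 1
~((p1 ^ p6) | p5) = ~1 = 0
~((p1 ^ p6) | p5) <-> p1 = 0 <-> 1 = 0
~(~((p1 ^ p6) | p5) <-> p1) = ~0 = 1
p4 ^ p2 = 1 ^ 1 = 0
(p4 ^ p2) & p4 = 0 & 1 = 0
~(~((p1 ^ p6) | p5) <-> p1) <-> ((p4 ^ p2) & p4) = 1 <-> 0 = 0
p1 <-> p4 = 1 <-> 1 = 1
(p1 <-> p4) <-> p5 = 1 <-> 0 = 0
(~(~((p1 ^ p6) | p5) <-> p1) <-> ((p4 ^ p2) & p4)) -> ((p1 <-> p4) <-> p5) = 0 -> 0 = 1
p5 ^ p1 = 0 ^ 1 = 1
p5 & (p5 ^ p1) = 0 & 1 = 0
p5 | p6 = 0 | 0 = 0
(p5 & (p5 ^ p1)) ^ (p5 | p6) = 0 ^ 0 = 0
((~(~((p1 ^ p6) | p5) <-> p1) <-> ((p4 ^ p2) & p4)) -> ((p1 <-> p4) <-> p5)) <-> ((p5 & (p5 ^ p1)) ^ (p5 | p6)) = 1 <-> 0 = 0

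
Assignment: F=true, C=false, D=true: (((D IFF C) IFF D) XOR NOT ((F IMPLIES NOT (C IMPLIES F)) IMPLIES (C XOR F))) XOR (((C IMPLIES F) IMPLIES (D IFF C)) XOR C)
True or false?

false

D IFF C = true IFF false = false
(D IFF C) IFF D = false IFF true = false
C IMPLIES F = false IMPLIES true = true
NOT (C IMPLIES F) = NOT true = false
F IMPLIES NOT (C IMPLIES F) = true IMPLIES false = false
C XOR F = false XOR true = true
(F IMPLIES NOT (C IMPLIES F)) IMPLIES (C XOR F) = false IMPLIES true = true
NOT ((F IMPLIES NOT (C IMPLIES F)) IMPLIES (C XOR F)) = NOT true = false
((D IFF C) IFF D) XOR NOT ((F IMPLIES NOT (C IMPLIES F)) IMPLIES (C XOR F)) = false XOR false = false
C IMPLIES F = false IMPLIES true = true
D IFF C = true IFF false = false
(C IMPLIES F) IMPLIES (D IFF C) = true IMPLIES false = false
((C IMPLIES F) IMPLIES (D IFF C)) XOR C = false XOR false = false
(((D IFF C) IFF D) XOR NOT ((F IMPLIES NOT (C IMPLIES F)) IMPLIES (C XOR F))) XOR (((C IMPLIES F) IMPLIES (D IFF C)) XOR C) = false XOR false = false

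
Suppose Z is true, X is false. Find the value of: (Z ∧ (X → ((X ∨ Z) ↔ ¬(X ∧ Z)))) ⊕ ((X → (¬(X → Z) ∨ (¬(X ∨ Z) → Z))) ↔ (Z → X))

T

X ∨ Z = F ∨ T = T
X ∧ Z = F ∧ T = F
¬(X ∧ Z) = ¬F = T
(X ∨ Z) ↔ ¬(X ∧ Z) = T ↔ T = T
X → ((X ∨ Z) ↔ ¬(X ∧ Z)) = F → T = T
Z ∧ (X → ((X ∨ Z) ↔ ¬(X ∧ Z))) = T ∧ T = T
X → Z = F → T = T
¬(X → Z) = ¬T = F
X ∨ Z = F ∨ T = T
¬(X ∨ Z) = ¬T = F
¬(X ∨ Z) → Z = F → T = T
¬(X → Z) ∨ (¬(X ∨ Z) → Z) = F ∨ T = T
X → (¬(X → Z) ∨ (¬(X ∨ Z) → Z)) = F → T = T
Z → X = T → F = F
(X → (¬(X → Z) ∨ (¬(X ∨ Z) → Z))) ↔ (Z → X) = T ↔ F = F
(Z ∧ (X → ((X ∨ Z) ↔ ¬(X ∧ Z)))) ⊕ ((X → (¬(X → Z) ∨ (¬(X ∨ Z) → Z))) ↔ (Z → X)) = T ⊕ F = T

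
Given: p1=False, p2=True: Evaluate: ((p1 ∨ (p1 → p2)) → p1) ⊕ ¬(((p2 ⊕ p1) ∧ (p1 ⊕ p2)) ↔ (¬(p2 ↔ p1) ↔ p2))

False

p1 → p2 = False → True = True
p1 ∨ (p1 → p2) = False ∨ True = True
(p1 ∨ (p1 → p2)) → p1 = True → False = False
p2 ⊕ p1 = True ⊕ False = True
p1 ⊕ p2 = False ⊕ True = True
(p2 ⊕ p1) ∧ (p1 ⊕ p2) = True ∧ True = True
p2 ↔ p1 = True ↔ False = False
¬(p2 ↔ p1) = ¬False = True
¬(p2 ↔ p1) ↔ p2 = True ↔ True = True
((p2 ⊕ p1) ∧ (p1 ⊕ p2)) ↔ (¬(p2 ↔ p1) ↔ p2) = True ↔ True = True
¬(((p2 ⊕ p1) ∧ (p1 ⊕ p2)) ↔ (¬(p2 ↔ p1) ↔ p2)) = ¬True = False
((p1 ∨ (p1 → p2)) → p1) ⊕ ¬(((p2 ⊕ p1) ∧ (p1 ⊕ p2)) ↔ (¬(p2 ↔ p1) ↔ p2)) = False ⊕ False = False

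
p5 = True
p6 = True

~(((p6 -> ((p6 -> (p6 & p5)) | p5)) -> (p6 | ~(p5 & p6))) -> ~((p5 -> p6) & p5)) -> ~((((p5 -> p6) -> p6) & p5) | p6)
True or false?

False

p6 & p5 = True & True = True
p6 -> (p6 & p5) = True -> True = True
(p6 -> (p6 & p5)) | p5 = True | True = True
p6 -> ((p6 -> (p6 & p5)) | p5) = True -> True = True
p5 & p6 = True & True = True
~(p5 & p6) = ~True = False
p6 | ~(p5 & p6) = True | False = True
(p6 -> ((p6 -> (p6 & p5)) | p5)) -> (p6 | ~(p5 & p6)) = True -> True = True
p5 -> p6 = True -> True = True
(p5 -> p6) & p5 = True & True = True
~((p5 -> p6) & p5) = ~True = False
((p6 -> ((p6 -> (p6 & p5)) | p5)) -> (p6 | ~(p5 & p6))) -> ~((p5 -> p6) & p5) = True -> False = False
~(((p6 -> ((p6 -> (p6 & p5)) | p5)) -> (p6 | ~(p5 & p6))) -> ~((p5 -> p6) & p5)) = ~False = True
p5 -> p6 = True -> True = True
(p5 -> p6) -> p6 = True -> True = True
((p5 -> p6) -> p6) & p5 = True & True = True
(((p5 -> p6) -> p6) & p5) | p6 = True | True = True
~((((p5 -> p6) -> p6) & p5) | p6) = ~True = False
~(((p6 -> ((p6 -> (p6 & p5)) | p5)) -> (p6 | ~(p5 & p6))) -> ~((p5 -> p6) & p5)) -> ~((((p5 -> p6) -> p6) & p5) | p6) = True -> False = False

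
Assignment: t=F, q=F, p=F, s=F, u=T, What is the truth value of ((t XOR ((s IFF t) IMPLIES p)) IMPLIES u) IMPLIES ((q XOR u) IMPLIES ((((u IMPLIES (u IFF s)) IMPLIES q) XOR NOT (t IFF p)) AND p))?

Substituting t=F, q=F, p=F, s=F, u=T:
s IFF t = F IFF F = T
(s IFF t) IMPLIES p = T IMPLIES F = F
t XOR ((s IFF t) IMPLIES p) = F XOR F = F
(t XOR ((s IFF t) IMPLIES p)) IMPLIES u = F IMPLIES T = T
q XOR u = F XOR T = T
u IFF s = T IFF F = F
u IMPLIES (u IFF s) = T IMPLIES F = F
(u IMPLIES (u IFF s)) IMPLIES q = F IMPLIES F = T
t IFF p = F IFF F = T
NOT (t IFF p) = NOT T = F
((u IMPLIES (u IFF s)) IMPLIES q) XOR NOT (t IFF p) = T XOR F = T
(((u IMPLIES (u IFF s)) IMPLIES q) XOR NOT (t IFF p)) AND p = T AND F = F
(q XOR u) IMPLIES ((((u IMPLIES (u IFF s)) IMPLIES q) XOR NOT (t IFF p)) AND p) = T IMPLIES F = F
((t XOR ((s IFF t) IMPLIES p)) IMPLIES u) IMPLIES ((q XOR u) IMPLIES ((((u IMPLIES (u IFF s)) IMPLIES q) XOR NOT (t IFF p)) AND p)) = T IMPLIES F = F

F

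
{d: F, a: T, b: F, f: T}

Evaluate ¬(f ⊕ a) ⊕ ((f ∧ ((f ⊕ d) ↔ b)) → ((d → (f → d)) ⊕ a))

F

f ⊕ a = T ⊕ T = F
¬(f ⊕ a) = ¬F = T
f ⊕ d = T ⊕ F = T
(f ⊕ d) ↔ b = T ↔ F = F
f ∧ ((f ⊕ d) ↔ b) = T ∧ F = F
f → d = T → F = F
d → (f → d) = F → F = T
(d → (f → d)) ⊕ a = T ⊕ T = F
(f ∧ ((f ⊕ d) ↔ b)) → ((d → (f → d)) ⊕ a) = F → F = T
¬(f ⊕ a) ⊕ ((f ∧ ((f ⊕ d) ↔ b)) → ((d → (f → d)) ⊕ a)) = T ⊕ T = F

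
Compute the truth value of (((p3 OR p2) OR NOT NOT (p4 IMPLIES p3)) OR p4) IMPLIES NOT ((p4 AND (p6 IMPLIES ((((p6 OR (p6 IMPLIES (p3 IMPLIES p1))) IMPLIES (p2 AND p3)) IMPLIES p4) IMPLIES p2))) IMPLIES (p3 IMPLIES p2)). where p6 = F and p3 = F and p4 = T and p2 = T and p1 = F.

Substituting p6=F, p3=F, p4=T, p2=T, p1=F:
p3 OR p2 = F OR T = T
p4 IMPLIES p3 = T IMPLIES F = F
NOT (p4 IMPLIES p3) = NOT F = T
NOT NOT (p4 IMPLIES p3) = NOT T = F
(p3 OR p2) OR NOT NOT (p4 IMPLIES p3) = T OR F = T
((p3 OR p2) OR NOT NOT (p4 IMPLIES p3)) OR p4 = T OR T = T
p3 IMPLIES p1 = F IMPLIES F = T
p6 IMPLIES (p3 IMPLIES p1) = F IMPLIES T = T
p6 OR (p6 IMPLIES (p3 IMPLIES p1)) = F OR T = T
p2 AND p3 = T AND F = F
(p6 OR (p6 IMPLIES (p3 IMPLIES p1))) IMPLIES (p2 AND p3) = T IMPLIES F = F
((p6 OR (p6 IMPLIES (p3 IMPLIES p1))) IMPLIES (p2 AND p3)) IMPLIES p4 = F IMPLIES T = T
(((p6 OR (p6 IMPLIES (p3 IMPLIES p1))) IMPLIES (p2 AND p3)) IMPLIES p4) IMPLIES p2 = T IMPLIES T = T
p6 IMPLIES ((((p6 OR (p6 IMPLIES (p3 IMPLIES p1))) IMPLIES (p2 AND p3)) IMPLIES p4) IMPLIES p2) = F IMPLIES T = T
p4 AND (p6 IMPLIES ((((p6 OR (p6 IMPLIES (p3 IMPLIES p1))) IMPLIES (p2 AND p3)) IMPLIES p4) IMPLIES p2)) = T AND T = T
p3 IMPLIES p2 = F IMPLIES T = T
(p4 AND (p6 IMPLIES ((((p6 OR (p6 IMPLIES (p3 IMPLIES p1))) IMPLIES (p2 AND p3)) IMPLIES p4) IMPLIES p2))) IMPLIES (p3 IMPLIES p2) = T IMPLIES T = T
NOT ((p4 AND (p6 IMPLIES ((((p6 OR (p6 IMPLIES (p3 IMPLIES p1))) IMPLIES (p2 AND p3)) IMPLIES p4) IMPLIES p2))) IMPLIES (p3 IMPLIES p2)) = NOT T = F
(((p3 OR p2) OR NOT NOT (p4 IMPLIES p3)) OR p4) IMPLIES NOT ((p4 AND (p6 IMPLIES ((((p6 OR (p6 IMPLIES (p3 IMPLIES p1))) IMPLIES (p2 AND p3)) IMPLIES p4) IMPLIES p2))) IMPLIES (p3 IMPLIES p2)) = T IMPLIES F = F

F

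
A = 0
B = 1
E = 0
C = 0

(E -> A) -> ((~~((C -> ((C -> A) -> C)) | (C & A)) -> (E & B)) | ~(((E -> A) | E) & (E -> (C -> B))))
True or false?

0

E -> A = 0 -> 0 = 1
C -> A = 0 -> 0 = 1
(C -> A) -> C = 1 -> 0 = 0
C -> ((C -> A) -> C) = 0 -> 0 = 1
C & A = 0 & 0 = 0
(C -> ((C -> A) -> C)) | (C & A) = 1 | 0 = 1
~((C -> ((C -> A) -> C)) | (C & A)) = ~1 = 0
~~((C -> ((C -> A) -> C)) | (C & A)) = ~0 = 1
E & B = 0 & 1 = 0
~~((C -> ((C -> A) -> C)) | (C & A)) -> (E & B) = 1 -> 0 = 0
E -> A = 0 -> 0 = 1
(E -> A) | E = 1 | 0 = 1
C -> B = 0 -> 1 = 1
E -> (C -> B) = 0 -> 1 = 1
((E -> A) | E) & (E -> (C -> B)) = 1 & 1 = 1
~(((E -> A) | E) & (E -> (C -> B))) = ~1 = 0
(~~((C -> ((C -> A) -> C)) | (C & A)) -> (E & B)) | ~(((E -> A) | E) & (E -> (C -> B))) = 0 | 0 = 0
(E -> A) -> ((~~((C -> ((C -> A) -> C)) | (C & A)) -> (E & B)) | ~(((E -> A) | E) & (E -> (C -> B)))) = 1 -> 0 = 0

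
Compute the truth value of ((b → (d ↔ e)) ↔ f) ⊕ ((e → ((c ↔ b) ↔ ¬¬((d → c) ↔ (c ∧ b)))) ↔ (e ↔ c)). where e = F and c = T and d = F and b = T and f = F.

Substituting e=F, c=T, d=F, b=T, f=F:
d ↔ e = F ↔ F = T
b → (d ↔ e) = T → T = T
(b → (d ↔ e)) ↔ f = T ↔ F = F
c ↔ b = T ↔ T = T
d → c = F → T = T
c ∧ b = T ∧ T = T
(d → c) ↔ (c ∧ b) = T ↔ T = T
¬((d → c) ↔ (c ∧ b)) = ¬T = F
¬¬((d → c) ↔ (c ∧ b)) = ¬F = T
(c ↔ b) ↔ ¬¬((d → c) ↔ (c ∧ b)) = T ↔ T = T
e → ((c ↔ b) ↔ ¬¬((d → c) ↔ (c ∧ b))) = F → T = T
e ↔ c = F ↔ T = F
(e → ((c ↔ b) ↔ ¬¬((d → c) ↔ (c ∧ b)))) ↔ (e ↔ c) = T ↔ F = F
((b → (d ↔ e)) ↔ f) ⊕ ((e → ((c ↔ b) ↔ ¬¬((d → c) ↔ (c ∧ b)))) ↔ (e ↔ c)) = F ⊕ F = F

F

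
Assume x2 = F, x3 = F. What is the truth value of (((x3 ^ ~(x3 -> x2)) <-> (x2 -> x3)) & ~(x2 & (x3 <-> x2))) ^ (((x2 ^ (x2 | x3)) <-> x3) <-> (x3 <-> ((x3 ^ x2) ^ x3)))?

x3 -> x2 = F -> F = T
~(x3 -> x2) = ~T = F
x3 ^ ~(x3 -> x2) = F ^ F = F
x2 -> x3 = F -> F = T
(x3 ^ ~(x3 -> x2)) <-> (x2 -> x3) = F <-> T = F
x3 <-> x2 = F <-> F = T
x2 & (x3 <-> x2) = F & T = F
~(x2 & (x3 <-> x2)) = ~F = T
((x3 ^ ~(x3 -> x2)) <-> (x2 -> x3)) & ~(x2 & (x3 <-> x2)) = F & T = F
x2 | x3 = F | F = F
x2 ^ (x2 | x3) = F ^ F = F
(x2 ^ (x2 | x3)) <-> x3 = F <-> F = T
x3 ^ x2 = F ^ F = F
(x3 ^ x2) ^ x3 = F ^ F = F
x3 <-> ((x3 ^ x2) ^ x3) = F <-> F = T
((x2 ^ (x2 | x3)) <-> x3) <-> (x3 <-> ((x3 ^ x2) ^ x3)) = T <-> T = T
(((x3 ^ ~(x3 -> x2)) <-> (x2 -> x3)) & ~(x2 & (x3 <-> x2))) ^ (((x2 ^ (x2 | x3)) <-> x3) <-> (x3 <-> ((x3 ^ x2) ^ x3))) = F ^ T = T

T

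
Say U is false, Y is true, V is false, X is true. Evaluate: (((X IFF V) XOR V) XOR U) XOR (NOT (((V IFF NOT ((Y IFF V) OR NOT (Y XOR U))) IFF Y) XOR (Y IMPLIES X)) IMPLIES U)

Substituting U=False, Y=True, V=False, X=True:
X IFF V = True IFF False = False
(X IFF V) XOR V = False XOR False = False
((X IFF V) XOR V) XOR U = False XOR False = False
Y IFF V = True IFF False = False
Y XOR U = True XOR False = True
NOT (Y XOR U) = NOT True = False
(Y IFF V) OR NOT (Y XOR U) = False OR False = False
NOT ((Y IFF V) OR NOT (Y XOR U)) = NOT False = True
V IFF NOT ((Y IFF V) OR NOT (Y XOR U)) = False IFF True = False
(V IFF NOT ((Y IFF V) OR NOT (Y XOR U))) IFF Y = False IFF True = False
Y IMPLIES X = True IMPLIES True = True
((V IFF NOT ((Y IFF V) OR NOT (Y XOR U))) IFF Y) XOR (Y IMPLIES X) = False XOR True = True
NOT (((V IFF NOT ((Y IFF V) OR NOT (Y XOR U))) IFF Y) XOR (Y IMPLIES X)) = NOT True = False
NOT (((V IFF NOT ((Y IFF V) OR NOT (Y XOR U))) IFF Y) XOR (Y IMPLIES X)) IMPLIES U = False IMPLIES False = True
(((X IFF V) XOR V) XOR U) XOR (NOT (((V IFF NOT ((Y IFF V) OR NOT (Y XOR U))) IFF Y) XOR (Y IMPLIES X)) IMPLIES U) = False XOR True = True

True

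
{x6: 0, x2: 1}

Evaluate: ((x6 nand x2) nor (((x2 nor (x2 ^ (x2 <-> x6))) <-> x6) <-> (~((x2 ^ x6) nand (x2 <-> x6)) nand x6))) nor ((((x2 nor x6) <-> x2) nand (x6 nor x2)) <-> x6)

Substituting x6=0, x2=1:
x6 nand x2 = 0 nand 1 = 1
x2 <-> x6 = 1 <-> 0 = 0
x2 ^ (x2 <-> x6) = 1 ^ 0 = 1
x2 nor (x2 ^ (x2 <-> x6)) = 1 nor 1 = 0
(x2 nor (x2 ^ (x2 <-> x6))) <-> x6 = 0 <-> 0 = 1
x2 ^ x6 = 1 ^ 0 = 1
x2 <-> x6 = 1 <-> 0 = 0
(x2 ^ x6) nand (x2 <-> x6) = 1 nand 0 = 1
~((x2 ^ x6) nand (x2 <-> x6)) = ~1 = 0
~((x2 ^ x6) nand (x2 <-> x6)) nand x6 = 0 nand 0 = 1
((x2 nor (x2 ^ (x2 <-> x6))) <-> x6) <-> (~((x2 ^ x6) nand (x2 <-> x6)) nand x6) = 1 <-> 1 = 1
(x6 nand x2) nor (((x2 nor (x2 ^ (x2 <-> x6))) <-> x6) <-> (~((x2 ^ x6) nand (x2 <-> x6)) nand x6)) = 1 nor 1 = 0
x2 nor x6 = 1 nor 0 = 0
(x2 nor x6) <-> x2 = 0 <-> 1 = 0
x6 nor x2 = 0 nor 1 = 0
((x2 nor x6) <-> x2) nand (x6 nor x2) = 0 nand 0 = 1
(((x2 nor x6) <-> x2) nand (x6 nor x2)) <-> x6 = 1 <-> 0 = 0
((x6 nand x2) nor (((x2 nor (x2 ^ (x2 <-> x6))) <-> x6) <-> (~((x2 ^ x6) nand (x2 <-> x6)) nand x6))) nor ((((x2 nor x6) <-> x2) nand (x6 nor x2)) <-> x6) = 0 nor 0 = 1

1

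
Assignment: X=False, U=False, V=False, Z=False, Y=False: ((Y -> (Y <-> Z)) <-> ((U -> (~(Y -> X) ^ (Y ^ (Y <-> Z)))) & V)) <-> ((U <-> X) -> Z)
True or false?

True

Substituting X=False, U=False, V=False, Z=False, Y=False:
Y <-> Z = False <-> False = True
Y -> (Y <-> Z) = False -> True = True
Y -> X = False -> False = True
~(Y -> X) = ~True = False
Y <-> Z = False <-> False = True
Y ^ (Y <-> Z) = False ^ True = True
~(Y -> X) ^ (Y ^ (Y <-> Z)) = False ^ True = True
U -> (~(Y -> X) ^ (Y ^ (Y <-> Z))) = False -> True = True
(U -> (~(Y -> X) ^ (Y ^ (Y <-> Z)))) & V = True & False = False
(Y -> (Y <-> Z)) <-> ((U -> (~(Y -> X) ^ (Y ^ (Y <-> Z)))) & V) = True <-> False = False
U <-> X = False <-> False = True
(U <-> X) -> Z = True -> False = False
((Y -> (Y <-> Z)) <-> ((U -> (~(Y -> X) ^ (Y ^ (Y <-> Z)))) & V)) <-> ((U <-> X) -> Z) = False <-> False = True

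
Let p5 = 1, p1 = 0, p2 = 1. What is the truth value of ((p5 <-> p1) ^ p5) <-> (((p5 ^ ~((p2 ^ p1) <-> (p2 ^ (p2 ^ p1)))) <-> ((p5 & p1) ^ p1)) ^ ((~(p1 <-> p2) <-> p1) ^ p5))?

p5 <-> p1 = 1 <-> 0 = 0
(p5 <-> p1) ^ p5 = 0 ^ 1 = 1
p2 ^ p1 = 1 ^ 0 = 1
p2 ^ p1 = 1 ^ 0 = 1
p2 ^ (p2 ^ p1) = 1 ^ 1 = 0
(p2 ^ p1) <-> (p2 ^ (p2 ^ p1)) = 1 <-> 0 = 0
~((p2 ^ p1) <-> (p2 ^ (p2 ^ p1))) = ~0 = 1
p5 ^ ~((p2 ^ p1) <-> (p2 ^ (p2 ^ p1))) = 1 ^ 1 = 0
p5 & p1 = 1 & 0 = 0
(p5 & p1) ^ p1 = 0 ^ 0 = 0
(p5 ^ ~((p2 ^ p1) <-> (p2 ^ (p2 ^ p1)))) <-> ((p5 & p1) ^ p1) = 0 <-> 0 = 1
p1 <-> p2 = 0 <-> 1 = 0
~(p1 <-> p2) = ~0 = 1
~(p1 <-> p2) <-> p1 = 1 <-> 0 = 0
(~(p1 <-> p2) <-> p1) ^ p5 = 0 ^ 1 = 1
((p5 ^ ~((p2 ^ p1) <-> (p2 ^ (p2 ^ p1)))) <-> ((p5 & p1) ^ p1)) ^ ((~(p1 <-> p2) <-> p1) ^ p5) = 1 ^ 1 = 0
((p5 <-> p1) ^ p5) <-> (((p5 ^ ~((p2 ^ p1) <-> (p2 ^ (p2 ^ p1)))) <-> ((p5 & p1) ^ p1)) ^ ((~(p1 <-> p2) <-> p1) ^ p5)) = 1 <-> 0 = 0

0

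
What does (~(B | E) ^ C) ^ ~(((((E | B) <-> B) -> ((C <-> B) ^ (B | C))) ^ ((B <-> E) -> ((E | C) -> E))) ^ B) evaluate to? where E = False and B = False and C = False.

False

B | E = False | False = False
~(B | E) = ~False = True
~(B | E) ^ C = True ^ False = True
E | B = False | False = False
(E | B) <-> B = False <-> False = True
C <-> B = False <-> False = True
B | C = False | False = False
(C <-> B) ^ (B | C) = True ^ False = True
((E | B) <-> B) -> ((C <-> B) ^ (B | C)) = True -> True = True
B <-> E = False <-> False = True
E | C = False | False = False
(E | C) -> E = False -> False = True
(B <-> E) -> ((E | C) -> E) = True -> True = True
(((E | B) <-> B) -> ((C <-> B) ^ (B | C))) ^ ((B <-> E) -> ((E | C) -> E)) = True ^ True = False
((((E | B) <-> B) -> ((C <-> B) ^ (B | C))) ^ ((B <-> E) -> ((E | C) -> E))) ^ B = False ^ False = False
~(((((E | B) <-> B) -> ((C <-> B) ^ (B | C))) ^ ((B <-> E) -> ((E | C) -> E))) ^ B) = ~False = True
(~(B | E) ^ C) ^ ~(((((E | B) <-> B) -> ((C <-> B) ^ (B | C))) ^ ((B <-> E) -> ((E | C) -> E))) ^ B) = True ^ True = False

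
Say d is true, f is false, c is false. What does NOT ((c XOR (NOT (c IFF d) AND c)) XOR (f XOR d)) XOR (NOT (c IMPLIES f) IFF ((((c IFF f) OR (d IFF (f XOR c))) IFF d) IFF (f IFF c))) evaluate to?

c IFF d = false IFF true = false
NOT (c IFF d) = NOT false = true
NOT (c IFF d) AND c = true AND false = false
c XOR (NOT (c IFF d) AND c) = false XOR false = false
f XOR d = false XOR true = true
(c XOR (NOT (c IFF d) AND c)) XOR (f XOR d) = false XOR true = true
NOT ((c XOR (NOT (c IFF d) AND c)) XOR (f XOR d)) = NOT true = false
c IMPLIES f = false IMPLIES false = true
NOT (c IMPLIES f) = NOT true = false
c IFF f = false IFF false = true
f XOR c = false XOR false = false
d IFF (f XOR c) = true IFF false = false
(c IFF f) OR (d IFF (f XOR c)) = true OR false = true
((c IFF f) OR (d IFF (f XOR c))) IFF d = true IFF true = true
f IFF c = false IFF false = true
(((c IFF f) OR (d IFF (f XOR c))) IFF d) IFF (f IFF c) = true IFF true = true
NOT (c IMPLIES f) IFF ((((c IFF f) OR (d IFF (f XOR c))) IFF d) IFF (f IFF c)) = false IFF true = false
NOT ((c XOR (NOT (c IFF d) AND c)) XOR (f XOR d)) XOR (NOT (c IMPLIES f) IFF ((((c IFF f) OR (d IFF (f XOR c))) IFF d) IFF (f IFF c))) = false XOR false = false

false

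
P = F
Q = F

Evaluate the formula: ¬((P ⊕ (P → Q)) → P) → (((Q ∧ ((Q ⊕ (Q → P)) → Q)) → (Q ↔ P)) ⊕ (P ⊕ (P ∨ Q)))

Substituting P=F, Q=F:
P → Q = F → F = T
P ⊕ (P → Q) = F ⊕ T = T
(P ⊕ (P → Q)) → P = T → F = F
¬((P ⊕ (P → Q)) → P) = ¬F = T
Q → P = F → F = T
Q ⊕ (Q → P) = F ⊕ T = T
(Q ⊕ (Q → P)) → Q = T → F = F
Q ∧ ((Q ⊕ (Q → P)) → Q) = F ∧ F = F
Q ↔ P = F ↔ F = T
(Q ∧ ((Q ⊕ (Q → P)) → Q)) → (Q ↔ P) = F → T = T
P ∨ Q = F ∨ F = F
P ⊕ (P ∨ Q) = F ⊕ F = F
((Q ∧ ((Q ⊕ (Q → P)) → Q)) → (Q ↔ P)) ⊕ (P ⊕ (P ∨ Q)) = T ⊕ F = T
¬((P ⊕ (P → Q)) → P) → (((Q ∧ ((Q ⊕ (Q → P)) → Q)) → (Q ↔ P)) ⊕ (P ⊕ (P ∨ Q))) = T → T = T

T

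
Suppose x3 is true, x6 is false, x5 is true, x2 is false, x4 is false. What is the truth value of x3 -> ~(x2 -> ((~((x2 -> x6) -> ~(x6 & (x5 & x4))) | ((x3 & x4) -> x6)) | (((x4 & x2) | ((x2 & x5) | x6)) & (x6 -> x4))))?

x2 -> x6 = False -> False = True
x5 & x4 = True & False = False
x6 & (x5 & x4) = False & False = False
~(x6 & (x5 & x4)) = ~False = True
(x2 -> x6) -> ~(x6 & (x5 & x4)) = True -> True = True
~((x2 -> x6) -> ~(x6 & (x5 & x4))) = ~True = False
x3 & x4 = True & False = False
(x3 & x4) -> x6 = False -> False = True
~((x2 -> x6) -> ~(x6 & (x5 & x4))) | ((x3 & x4) -> x6) = False | True = True
x4 & x2 = False & False = False
x2 & x5 = False & True = False
(x2 & x5) | x6 = False | False = False
(x4 & x2) | ((x2 & x5) | x6) = False | False = False
x6 -> x4 = False -> False = True
((x4 & x2) | ((x2 & x5) | x6)) & (x6 -> x4) = False & True = False
(~((x2 -> x6) -> ~(x6 & (x5 & x4))) | ((x3 & x4) -> x6)) | (((x4 & x2) | ((x2 & x5) | x6)) & (x6 -> x4)) = True | False = True
x2 -> ((~((x2 -> x6) -> ~(x6 & (x5 & x4))) | ((x3 & x4) -> x6)) | (((x4 & x2) | ((x2 & x5) | x6)) & (x6 -> x4))) = False -> True = True
~(x2 -> ((~((x2 -> x6) -> ~(x6 & (x5 & x4))) | ((x3 & x4) -> x6)) | (((x4 & x2) | ((x2 & x5) | x6)) & (x6 -> x4)))) = ~True = False
x3 -> ~(x2 -> ((~((x2 -> x6) -> ~(x6 & (x5 & x4))) | ((x3 & x4) -> x6)) | (((x4 & x2) | ((x2 & x5) | x6)) & (x6 -> x4)))) = True -> False = False

False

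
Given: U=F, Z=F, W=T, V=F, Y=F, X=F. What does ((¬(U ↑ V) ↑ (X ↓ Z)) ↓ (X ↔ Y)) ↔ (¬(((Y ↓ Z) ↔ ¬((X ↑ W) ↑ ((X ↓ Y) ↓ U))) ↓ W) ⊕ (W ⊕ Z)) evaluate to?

U ↑ V = F ↑ F = T
¬(U ↑ V) = ¬T = F
X ↓ Z = F ↓ F = T
¬(U ↑ V) ↑ (X ↓ Z) = F ↑ T = T
X ↔ Y = F ↔ F = T
(¬(U ↑ V) ↑ (X ↓ Z)) ↓ (X ↔ Y) = T ↓ T = F
Y ↓ Z = F ↓ F = T
X ↑ W = F ↑ T = T
X ↓ Y = F ↓ F = T
(X ↓ Y) ↓ U = T ↓ F = F
(X ↑ W) ↑ ((X ↓ Y) ↓ U) = T ↑ F = T
¬((X ↑ W) ↑ ((X ↓ Y) ↓ U)) = ¬T = F
(Y ↓ Z) ↔ ¬((X ↑ W) ↑ ((X ↓ Y) ↓ U)) = T ↔ F = F
((Y ↓ Z) ↔ ¬((X ↑ W) ↑ ((X ↓ Y) ↓ U))) ↓ W = F ↓ T = F
¬(((Y ↓ Z) ↔ ¬((X ↑ W) ↑ ((X ↓ Y) ↓ U))) ↓ W) = ¬F = T
W ⊕ Z = T ⊕ F = T
¬(((Y ↓ Z) ↔ ¬((X ↑ W) ↑ ((X ↓ Y) ↓ U))) ↓ W) ⊕ (W ⊕ Z) = T ⊕ T = F
((¬(U ↑ V) ↑ (X ↓ Z)) ↓ (X ↔ Y)) ↔ (¬(((Y ↓ Z) ↔ ¬((X ↑ W) ↑ ((X ↓ Y) ↓ U))) ↓ W) ⊕ (W ⊕ Z)) = F ↔ F = T

T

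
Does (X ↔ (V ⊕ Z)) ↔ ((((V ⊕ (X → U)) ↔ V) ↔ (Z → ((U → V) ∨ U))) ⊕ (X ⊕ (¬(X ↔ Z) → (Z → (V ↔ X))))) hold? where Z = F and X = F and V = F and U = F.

V ⊕ Z = F ⊕ F = F
X ↔ (V ⊕ Z) = F ↔ F = T
X → U = F → F = T
V ⊕ (X → U) = F ⊕ T = T
(V ⊕ (X → U)) ↔ V = T ↔ F = F
U → V = F → F = T
(U → V) ∨ U = T ∨ F = T
Z → ((U → V) ∨ U) = F → T = T
((V ⊕ (X → U)) ↔ V) ↔ (Z → ((U → V) ∨ U)) = F ↔ T = F
X ↔ Z = F ↔ F = T
¬(X ↔ Z) = ¬T = F
V ↔ X = F ↔ F = T
Z → (V ↔ X) = F → T = T
¬(X ↔ Z) → (Z → (V ↔ X)) = F → T = T
X ⊕ (¬(X ↔ Z) → (Z → (V ↔ X))) = F ⊕ T = T
(((V ⊕ (X → U)) ↔ V) ↔ (Z → ((U → V) ∨ U))) ⊕ (X ⊕ (¬(X ↔ Z) → (Z → (V ↔ X)))) = F ⊕ T = T
(X ↔ (V ⊕ Z)) ↔ ((((V ⊕ (X → U)) ↔ V) ↔ (Z → ((U → V) ∨ U))) ⊕ (X ⊕ (¬(X ↔ Z) → (Z → (V ↔ X))))) = T ↔ T = T

T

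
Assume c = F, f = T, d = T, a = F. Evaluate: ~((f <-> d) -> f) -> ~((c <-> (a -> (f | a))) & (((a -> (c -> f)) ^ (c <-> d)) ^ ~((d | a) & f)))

T

Substituting c=F, f=T, d=T, a=F:
f <-> d = T <-> T = T
(f <-> d) -> f = T -> T = T
~((f <-> d) -> f) = ~T = F
f | a = T | F = T
a -> (f | a) = F -> T = T
c <-> (a -> (f | a)) = F <-> T = F
c -> f = F -> T = T
a -> (c -> f) = F -> T = T
c <-> d = F <-> T = F
(a -> (c -> f)) ^ (c <-> d) = T ^ F = T
d | a = T | F = T
(d | a) & f = T & T = T
~((d | a) & f) = ~T = F
((a -> (c -> f)) ^ (c <-> d)) ^ ~((d | a) & f) = T ^ F = T
(c <-> (a -> (f | a))) & (((a -> (c -> f)) ^ (c <-> d)) ^ ~((d | a) & f)) = F & T = F
~((c <-> (a -> (f | a))) & (((a -> (c -> f)) ^ (c <-> d)) ^ ~((d | a) & f))) = ~F = T
~((f <-> d) -> f) -> ~((c <-> (a -> (f | a))) & (((a -> (c -> f)) ^ (c <-> d)) ^ ~((d | a) & f))) = F -> T = T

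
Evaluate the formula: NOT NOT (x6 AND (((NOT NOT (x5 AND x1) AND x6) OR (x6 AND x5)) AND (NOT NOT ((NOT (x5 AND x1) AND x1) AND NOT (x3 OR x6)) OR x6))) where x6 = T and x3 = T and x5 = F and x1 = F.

x5 AND x1 = F AND F = F
NOT (x5 AND x1) = NOT F = T
NOT NOT (x5 AND x1) = NOT T = F
NOT NOT (x5 AND x1) AND x6 = F AND T = F
x6 AND x5 = T AND F = F
(NOT NOT (x5 AND x1) AND x6) OR (x6 AND x5) = F OR F = F
x5 AND x1 = F AND F = F
NOT (x5 AND x1) = NOT F = T
NOT (x5 AND x1) AND x1 = T AND F = F
x3 OR x6 = T OR T = T
NOT (x3 OR x6) = NOT T = F
(NOT (x5 AND x1) AND x1) AND NOT (x3 OR x6) = F AND F = F
NOT ((NOT (x5 AND x1) AND x1) AND NOT (x3 OR x6)) = NOT F = T
NOT NOT ((NOT (x5 AND x1) AND x1) AND NOT (x3 OR x6)) = NOT T = F
NOT NOT ((NOT (x5 AND x1) AND x1) AND NOT (x3 OR x6)) OR x6 = F OR T = T
((NOT NOT (x5 AND x1) AND x6) OR (x6 AND x5)) AND (NOT NOT ((NOT (x5 AND x1) AND x1) AND NOT (x3 OR x6)) OR x6) = F AND T = F
x6 AND (((NOT NOT (x5 AND x1) AND x6) OR (x6 AND x5)) AND (NOT NOT ((NOT (x5 AND x1) AND x1) AND NOT (x3 OR x6)) OR x6)) = T AND F = F
NOT (x6 AND (((NOT NOT (x5 AND x1) AND x6) OR (x6 AND x5)) AND (NOT NOT ((NOT (x5 AND x1) AND x1) AND NOT (x3 OR x6)) OR x6))) = NOT F = T
NOT NOT (x6 AND (((NOT NOT (x5 AND x1) AND x6) OR (x6 AND x5)) AND (NOT NOT ((NOT (x5 AND x1) AND x1) AND NOT (x3 OR x6)) OR x6))) = NOT T = F

F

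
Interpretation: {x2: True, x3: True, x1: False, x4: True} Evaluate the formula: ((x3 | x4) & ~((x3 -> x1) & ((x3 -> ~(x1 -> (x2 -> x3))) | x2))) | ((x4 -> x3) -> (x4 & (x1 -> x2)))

True

Substituting x2=True, x3=True, x1=False, x4=True:
x3 | x4 = True | True = True
x3 -> x1 = True -> False = False
x2 -> x3 = True -> True = True
x1 -> (x2 -> x3) = False -> True = True
~(x1 -> (x2 -> x3)) = ~True = False
x3 -> ~(x1 -> (x2 -> x3)) = True -> False = False
(x3 -> ~(x1 -> (x2 -> x3))) | x2 = False | True = True
(x3 -> x1) & ((x3 -> ~(x1 -> (x2 -> x3))) | x2) = False & True = False
~((x3 -> x1) & ((x3 -> ~(x1 -> (x2 -> x3))) | x2)) = ~False = True
(x3 | x4) & ~((x3 -> x1) & ((x3 -> ~(x1 -> (x2 -> x3))) | x2)) = True & True = True
x4 -> x3 = True -> True = True
x1 -> x2 = False -> True = True
x4 & (x1 -> x2) = True & True = True
(x4 -> x3) -> (x4 & (x1 -> x2)) = True -> True = True
((x3 | x4) & ~((x3 -> x1) & ((x3 -> ~(x1 -> (x2 -> x3))) | x2))) | ((x4 -> x3) -> (x4 & (x1 -> x2))) = True | True = True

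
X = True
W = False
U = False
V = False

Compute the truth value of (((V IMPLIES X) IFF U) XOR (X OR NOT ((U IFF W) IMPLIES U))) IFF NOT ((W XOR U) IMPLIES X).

False

V IMPLIES X = False IMPLIES True = True
(V IMPLIES X) IFF U = True IFF False = False
U IFF W = False IFF False = True
(U IFF W) IMPLIES U = True IMPLIES False = False
NOT ((U IFF W) IMPLIES U) = NOT False = True
X OR NOT ((U IFF W) IMPLIES U) = True OR True = True
((V IMPLIES X) IFF U) XOR (X OR NOT ((U IFF W) IMPLIES U)) = False XOR True = True
W XOR U = False XOR False = False
(W XOR U) IMPLIES X = False IMPLIES True = True
NOT ((W XOR U) IMPLIES X) = NOT True = False
(((V IMPLIES X) IFF U) XOR (X OR NOT ((U IFF W) IMPLIES U))) IFF NOT ((W XOR U) IMPLIES X) = True IFF False = False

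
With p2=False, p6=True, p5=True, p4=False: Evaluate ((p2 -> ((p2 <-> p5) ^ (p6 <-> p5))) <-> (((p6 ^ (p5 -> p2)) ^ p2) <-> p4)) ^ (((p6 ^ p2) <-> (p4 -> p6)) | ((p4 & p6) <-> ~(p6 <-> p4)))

p2 <-> p5 = False <-> True = False
p6 <-> p5 = True <-> True = True
(p2 <-> p5) ^ (p6 <-> p5) = False ^ True = True
p2 -> ((p2 <-> p5) ^ (p6 <-> p5)) = False -> True = True
p5 -> p2 = True -> False = False
p6 ^ (p5 -> p2) = True ^ False = True
(p6 ^ (p5 -> p2)) ^ p2 = True ^ False = True
((p6 ^ (p5 -> p2)) ^ p2) <-> p4 = True <-> False = False
(p2 -> ((p2 <-> p5) ^ (p6 <-> p5))) <-> (((p6 ^ (p5 -> p2)) ^ p2) <-> p4) = True <-> False = False
p6 ^ p2 = True ^ False = True
p4 -> p6 = False -> True = True
(p6 ^ p2) <-> (p4 -> p6) = True <-> True = True
p4 & p6 = False & True = False
p6 <-> p4 = True <-> False = False
~(p6 <-> p4) = ~False = True
(p4 & p6) <-> ~(p6 <-> p4) = False <-> True = False
((p6 ^ p2) <-> (p4 -> p6)) | ((p4 & p6) <-> ~(p6 <-> p4)) = True | False = True
((p2 -> ((p2 <-> p5) ^ (p6 <-> p5))) <-> (((p6 ^ (p5 -> p2)) ^ p2) <-> p4)) ^ (((p6 ^ p2) <-> (p4 -> p6)) | ((p4 & p6) <-> ~(p6 <-> p4))) = False ^ True = True

True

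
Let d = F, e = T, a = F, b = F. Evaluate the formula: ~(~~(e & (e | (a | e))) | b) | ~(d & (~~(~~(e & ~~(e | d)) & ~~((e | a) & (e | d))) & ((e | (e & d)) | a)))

a | e = F | T = T
e | (a | e) = T | T = T
e & (e | (a | e)) = T & T = T
~(e & (e | (a | e))) = ~T = F
~~(e & (e | (a | e))) = ~F = T
~~(e & (e | (a | e))) | b = T | F = T
~(~~(e & (e | (a | e))) | b) = ~T = F
e | d = T | F = T
~(e | d) = ~T = F
~~(e | d) = ~F = T
e & ~~(e | d) = T & T = T
~(e & ~~(e | d)) = ~T = F
~~(e & ~~(e | d)) = ~F = T
e | a = T | F = T
e | d = T | F = T
(e | a) & (e | d) = T & T = T
~((e | a) & (e | d)) = ~T = F
~~((e | a) & (e | d)) = ~F = T
~~(e & ~~(e | d)) & ~~((e | a) & (e | d)) = T & T = T
~(~~(e & ~~(e | d)) & ~~((e | a) & (e | d))) = ~T = F
~~(~~(e & ~~(e | d)) & ~~((e | a) & (e | d))) = ~F = T
e & d = T & F = F
e | (e & d) = T | F = T
(e | (e & d)) | a = T | F = T
~~(~~(e & ~~(e | d)) & ~~((e | a) & (e | d))) & ((e | (e & d)) | a) = T & T = T
d & (~~(~~(e & ~~(e | d)) & ~~((e | a) & (e | d))) & ((e | (e & d)) | a)) = F & T = F
~(d & (~~(~~(e & ~~(e | d)) & ~~((e | a) & (e | d))) & ((e | (e & d)) | a))) = ~F = T
~(~~(e & (e | (a | e))) | b) | ~(d & (~~(~~(e & ~~(e | d)) & ~~((e | a) & (e | d))) & ((e | (e & d)) | a))) = F | T = T

T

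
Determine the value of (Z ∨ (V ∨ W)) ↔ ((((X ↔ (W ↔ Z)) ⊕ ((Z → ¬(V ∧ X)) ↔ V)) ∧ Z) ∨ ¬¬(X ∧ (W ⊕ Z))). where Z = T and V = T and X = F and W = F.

F

V ∨ W = T ∨ F = T
Z ∨ (V ∨ W) = T ∨ T = T
W ↔ Z = F ↔ T = F
X ↔ (W ↔ Z) = F ↔ F = T
V ∧ X = T ∧ F = F
¬(V ∧ X) = ¬F = T
Z → ¬(V ∧ X) = T → T = T
(Z → ¬(V ∧ X)) ↔ V = T ↔ T = T
(X ↔ (W ↔ Z)) ⊕ ((Z → ¬(V ∧ X)) ↔ V) = T ⊕ T = F
((X ↔ (W ↔ Z)) ⊕ ((Z → ¬(V ∧ X)) ↔ V)) ∧ Z = F ∧ T = F
W ⊕ Z = F ⊕ T = T
X ∧ (W ⊕ Z) = F ∧ T = F
¬(X ∧ (W ⊕ Z)) = ¬F = T
¬¬(X ∧ (W ⊕ Z)) = ¬T = F
(((X ↔ (W ↔ Z)) ⊕ ((Z → ¬(V ∧ X)) ↔ V)) ∧ Z) ∨ ¬¬(X ∧ (W ⊕ Z)) = F ∨ F = F
(Z ∨ (V ∨ W)) ↔ ((((X ↔ (W ↔ Z)) ⊕ ((Z → ¬(V ∧ X)) ↔ V)) ∧ Z) ∨ ¬¬(X ∧ (W ⊕ Z))) = T ↔ F = F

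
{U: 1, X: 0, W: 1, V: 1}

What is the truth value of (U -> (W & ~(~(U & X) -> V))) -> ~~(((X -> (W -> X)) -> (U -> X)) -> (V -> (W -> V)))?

1

Substituting U=1, X=0, W=1, V=1:
U & X = 1 & 0 = 0
~(U & X) = ~0 = 1
~(U & X) -> V = 1 -> 1 = 1
~(~(U & X) -> V) = ~1 = 0
W & ~(~(U & X) -> V) = 1 & 0 = 0
U -> (W & ~(~(U & X) -> V)) = 1 -> 0 = 0
W -> X = 1 -> 0 = 0
X -> (W -> X) = 0 -> 0 = 1
U -> X = 1 -> 0 = 0
(X -> (W -> X)) -> (U -> X) = 1 -> 0 = 0
W -> V = 1 -> 1 = 1
V -> (W -> V) = 1 -> 1 = 1
((X -> (W -> X)) -> (U -> X)) -> (V -> (W -> V)) = 0 -> 1 = 1
~(((X -> (W -> X)) -> (U -> X)) -> (V -> (W -> V))) = ~1 = 0
~~(((X -> (W -> X)) -> (U -> X)) -> (V -> (W -> V))) = ~0 = 1
(U -> (W & ~(~(U & X) -> V))) -> ~~(((X -> (W -> X)) -> (U -> X)) -> (V -> (W -> V))) = 0 -> 1 = 1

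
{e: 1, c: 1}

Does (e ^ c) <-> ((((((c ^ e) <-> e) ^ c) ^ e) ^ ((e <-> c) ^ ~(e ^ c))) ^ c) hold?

0

e ^ c = 1 ^ 1 = 0
c ^ e = 1 ^ 1 = 0
(c ^ e) <-> e = 0 <-> 1 = 0
((c ^ e) <-> e) ^ c = 0 ^ 1 = 1
(((c ^ e) <-> e) ^ c) ^ e = 1 ^ 1 = 0
e <-> c = 1 <-> 1 = 1
e ^ c = 1 ^ 1 = 0
~(e ^ c) = ~0 = 1
(e <-> c) ^ ~(e ^ c) = 1 ^ 1 = 0
((((c ^ e) <-> e) ^ c) ^ e) ^ ((e <-> c) ^ ~(e ^ c)) = 0 ^ 0 = 0
(((((c ^ e) <-> e) ^ c) ^ e) ^ ((e <-> c) ^ ~(e ^ c))) ^ c = 0 ^ 1 = 1
(e ^ c) <-> ((((((c ^ e) <-> e) ^ c) ^ e) ^ ((e <-> c) ^ ~(e ^ c))) ^ c) = 0 <-> 1 = 0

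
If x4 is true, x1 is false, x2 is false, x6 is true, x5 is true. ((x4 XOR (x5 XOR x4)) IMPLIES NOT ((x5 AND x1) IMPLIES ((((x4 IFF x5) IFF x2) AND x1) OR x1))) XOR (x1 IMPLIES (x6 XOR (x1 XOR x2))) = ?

x5 XOR x4 = T XOR T = F
x4 XOR (x5 XOR x4) = T XOR F = T
x5 AND x1 = T AND F = F
x4 IFF x5 = T IFF T = T
(x4 IFF x5) IFF x2 = T IFF F = F
((x4 IFF x5) IFF x2) AND x1 = F AND F = F
(((x4 IFF x5) IFF x2) AND x1) OR x1 = F OR F = F
(x5 AND x1) IMPLIES ((((x4 IFF x5) IFF x2) AND x1) OR x1) = F IMPLIES F = T
NOT ((x5 AND x1) IMPLIES ((((x4 IFF x5) IFF x2) AND x1) OR x1)) = NOT T = F
(x4 XOR (x5 XOR x4)) IMPLIES NOT ((x5 AND x1) IMPLIES ((((x4 IFF x5) IFF x2) AND x1) OR x1)) = T IMPLIES F = F
x1 XOR x2 = F XOR F = F
x6 XOR (x1 XOR x2) = T XOR F = T
x1 IMPLIES (x6 XOR (x1 XOR x2)) = F IMPLIES T = T
((x4 XOR (x5 XOR x4)) IMPLIES NOT ((x5 AND x1) IMPLIES ((((x4 IFF x5) IFF x2) AND x1) OR x1))) XOR (x1 IMPLIES (x6 XOR (x1 XOR x2))) = F XOR T = T

T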